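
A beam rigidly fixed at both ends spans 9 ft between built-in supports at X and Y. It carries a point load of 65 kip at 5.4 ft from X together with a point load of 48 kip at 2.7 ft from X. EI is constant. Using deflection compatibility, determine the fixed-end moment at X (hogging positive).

Release both end moments; the primary structure is a simply-supported span XY with redundants M_X and M_Y.
End rotations of the released simple span under the applied load (×1/EI):
  at X: point load 65 at a = 5.4: Pab(L + b)/(6LEI) = 294.8/EI
  at Y: point load 65 at a = 5.4: Pab(L + a)/(6LEI) = 337/EI
  at X: point load 48 at a = 2.7: Pab(L + b)/(6LEI) = 231.3/EI
  at Y: point load 48 at a = 2.7: Pab(L + a)/(6LEI) = 176.9/EI
  θ_X0 = 526.2/EI,  θ_Y0 = 513.9/EI
Flexibility coefficients: a unit moment at one end gives L/(3EI) there and L/(6EI) at the far end, so f₁₁ = f₂₂ = 3/EI and f₁₂ = f₂₁ = 1.5/EI.
Compatibility — zero rotation at each built-in end:
  3 M_X + 1.5 M_Y = 526.2
  1.5 M_X + 3 M_Y = 513.9
Solving the pair gives M_X = 119.7 kip·ft and M_Y = 111.5 kip·ft (hogging).

M_X = 119.7 kip·ft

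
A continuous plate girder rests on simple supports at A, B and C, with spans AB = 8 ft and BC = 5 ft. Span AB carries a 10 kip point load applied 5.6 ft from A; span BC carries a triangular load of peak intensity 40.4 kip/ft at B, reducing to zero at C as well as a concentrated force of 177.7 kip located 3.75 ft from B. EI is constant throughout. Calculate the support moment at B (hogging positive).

Insert a hinge at B; M_B is the redundant, and each span becomes simply supported.
End slopes at the hinge B, treating each span as simply supported:
  span AB: point load 10 at a = 5.6: Pab(L + a)/(6LEI) = 38.08/EI
  span BC: triangular load, peak 40.4: w₀L³/(45EI) = 112.2/EI
  span BC: point load 177.7 at a = 3.75: Pab(L + b)/(6LEI) = 173.5/EI
  relative rotation θ_0 = (38.08 + 285.8)/EI = 323.8/EI
A unit hogging moment at B produces rotation L₁/(3EI) + L₂/(3EI) = 4.333/EI.
Compatibility: M_B·(L₁+L₂)/(3EI) = θ_0, giving M_B = 74.73 kip·ft (hogging).

M_B = 74.73 kip·ft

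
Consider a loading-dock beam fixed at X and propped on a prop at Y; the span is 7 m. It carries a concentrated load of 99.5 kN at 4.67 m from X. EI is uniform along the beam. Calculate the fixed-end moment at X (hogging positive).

Choose R_Y as the redundant. The primary structure is the cantilever fixed at X.
Free-end deflection of the primary structure under the applied loading (downward +):
  point load 99.5 at a = 4.67: Pa²(3L − a)/(6EI) = 5906/EI
Flexibility coefficient — unit upward force at Y: δ_{YY} = L³/(3EI) = 114.3/EI.
The prop prevents deflection at Y: R_Y = δ_0/δ_{YY} = 5906/114.3 = 51.66 kN.
Moment equilibrium about X: M_X = Σ(load moments about X) − R_Y·L = 464.7 − 51.66×7 = 103.1 kN·m.

M_X = 103.1 kN·m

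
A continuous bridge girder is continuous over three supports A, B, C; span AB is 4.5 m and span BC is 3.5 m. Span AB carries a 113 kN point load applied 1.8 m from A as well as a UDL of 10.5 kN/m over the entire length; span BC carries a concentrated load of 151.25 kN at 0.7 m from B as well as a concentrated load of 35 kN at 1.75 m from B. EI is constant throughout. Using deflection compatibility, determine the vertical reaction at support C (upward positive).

Insert a hinge at B; M_B is the redundant, and each span becomes simply supported.
End slopes at the hinge B, treating each span as simply supported:
  span AB: point load 113 at a = 1.8: Pab(L + a)/(6LEI) = 128.1/EI
  span AB: UDL 10.5: wL³/(24EI) = 39.87/EI
  span BC: point load 151.25 at a = 0.7: Pab(L + b)/(6LEI) = 88.94/EI
  span BC: point load 35 at a = 1.75: Pab(L + b)/(6LEI) = 26.8/EI
  relative rotation θ_0 = (168 + 115.7)/EI = 283.7/EI
A unit hogging moment at B produces rotation L₁/(3EI) + L₂/(3EI) = 2.667/EI.
Compatibility: M_B·(L₁+L₂)/(3EI) = θ_0, giving M_B = 106.4 kN·m (hogging).
Span BC, ΣM about C: R_B^{BC}·3.5 = 484.8 + 106.4, so R_B^{BC} = 168.9 kN and R_C = 186.2 − 168.9 = 17.35 kN.

R_C = 17.35 kN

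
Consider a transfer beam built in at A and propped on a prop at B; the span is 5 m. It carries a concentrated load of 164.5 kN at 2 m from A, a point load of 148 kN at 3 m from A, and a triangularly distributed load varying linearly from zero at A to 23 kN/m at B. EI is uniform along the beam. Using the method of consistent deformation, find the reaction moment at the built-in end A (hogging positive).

M_A = 315.8 kN·m

Release the roller at B. Primary structure: cantilever fixed at A.
Primary-structure tip deflection at B by superposition:
  point load 164.5 at a = 2: Pa²(3L − a)/(6EI) = 1426/EI
  point load 148 at a = 3: Pa²(3L − a)/(6EI) = 2664/EI
  triangular load, peak 23 at the free end: 11w₀L⁴/(120EI) = 1318/EI
  δ_0 = 5407/EI
Flexibility coefficient — unit upward force at B: δ_{BB} = L³/(3EI) = 41.67/EI.
The prop prevents deflection at B: R_B = δ_0/δ_{BB} = 5407/41.67 = 129.8 kN.
Moment equilibrium about A: M_A = Σ(load moments about A) − R_B·L = 964.7 − 129.8×5 = 315.8 kN·m.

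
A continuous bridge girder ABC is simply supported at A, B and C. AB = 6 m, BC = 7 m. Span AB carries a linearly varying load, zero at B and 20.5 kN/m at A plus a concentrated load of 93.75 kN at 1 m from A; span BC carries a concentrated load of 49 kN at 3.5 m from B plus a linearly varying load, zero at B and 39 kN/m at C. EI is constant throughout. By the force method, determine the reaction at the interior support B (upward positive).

R_B = 148.1 kN

Release continuity at B by inserting a hinge; the redundant is the internal moment M_B. The primary structure is two simply-supported spans AB and BC.
Rotations at B on the released spans (each span's end-slope, ×1/EI):
  span AB: triangular load, peak 20.5: 7w₀L³/(360EI) = 86.1/EI
  span AB: point load 93.75 at a = 1: Pab(L + a)/(6LEI) = 91.15/EI
  span BC: point load 49 at a = 3.5: Pab(L + b)/(6LEI) = 150.1/EI
  span BC: triangular load, peak 39: 7w₀L³/(360EI) = 260.1/EI
  relative rotation θ_0 = (177.2 + 410.2)/EI = 587.4/EI
A unit hogging moment at B produces rotation L₁/(3EI) + L₂/(3EI) = 4.333/EI.
Compatibility: M_B·(L₁+L₂)/(3EI) = θ_0, giving M_B = 135.6 kN·m (hogging).
Span AB, ΣM about A with M_B applied at B: R_B^{AB}·6 = 216.8 + 135.6, so R_B^{AB} = 58.72 kN and R_A = 155.2 − 58.72 = 96.53 kN.
Span BC, ΣM about C: R_B^{BC}·7 = 490 + 135.6, so R_B^{BC} = 89.37 kN and R_C = 185.5 − 89.37 = 96.13 kN.
R_B = 58.72 + 89.37 = 148.1 kN.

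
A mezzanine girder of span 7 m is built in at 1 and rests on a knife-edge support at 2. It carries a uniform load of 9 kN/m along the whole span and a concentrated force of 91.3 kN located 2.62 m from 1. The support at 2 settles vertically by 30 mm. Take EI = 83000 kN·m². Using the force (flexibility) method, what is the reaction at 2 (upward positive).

R_2 = 18.64 kN

Choose R_2 as the redundant. The primary structure is the cantilever fixed at 1.
Deflection at 2 on the released cantilever, summing each load's contribution:
  UDL 9: wL⁴/(8EI) = 2701/EI
  point load 91.3 at a = 2.62: Pa²(3L − a)/(6EI) = 1920/EI
  δ_0 = 4621/EI
Flexibility coefficient — unit upward force at 2: δ_{22} = L³/(3EI) = 114.3/EI.
With EI = 83000 kN·m²: δ_0 = 0.055674 m and δ_{22} = 0.001378 m/kN.
Compatibility — the beam at 2 must follow the support down by 0.03 m: δ_0 − R_2·δ_{22} = 0.03, so R_2 = (0.055674 − 0.03)/0.001378 = 18.64 kN.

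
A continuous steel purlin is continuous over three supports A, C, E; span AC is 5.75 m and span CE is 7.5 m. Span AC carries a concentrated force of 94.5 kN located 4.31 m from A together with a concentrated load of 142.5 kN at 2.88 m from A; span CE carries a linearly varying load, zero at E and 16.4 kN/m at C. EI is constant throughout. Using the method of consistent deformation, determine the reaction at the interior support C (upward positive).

R_C = 226.3 kN

Release continuity at C by inserting a hinge; the redundant is the internal moment M_C. The primary structure is two simply-supported spans AC and CE.
Discontinuity in slope at C on the released structure — sum the simple-span end rotations:
  span AC: point load 94.5 at a = 4.31: Pab(L + a)/(6LEI) = 171/EI
  span AC: point load 142.5 at a = 2.88: Pab(L + a)/(6LEI) = 294.6/EI
  span CE: triangular load, peak 16.4: w₀L³/(45EI) = 153.8/EI
  relative rotation θ_0 = (465.7 + 153.8)/EI = 619.4/EI
A unit hogging moment at C produces rotation L₁/(3EI) + L₂/(3EI) = 4.417/EI.
Compatibility: M_C·(L₁+L₂)/(3EI) = θ_0, giving M_C = 140.2 kN·m (hogging).
Span AC, ΣM about A with M_C applied at C: R_C^{AC}·5.75 = 817.7 + 140.2, so R_C^{AC} = 166.6 kN and R_A = 237 − 166.6 = 70.4 kN.
Span CE, ΣM about E: R_C^{CE}·7.5 = 307.5 + 140.2, so R_C^{CE} = 59.7 kN and R_E = 61.5 − 59.7 = 1.801 kN.
R_C = 166.6 + 59.7 = 226.3 kN.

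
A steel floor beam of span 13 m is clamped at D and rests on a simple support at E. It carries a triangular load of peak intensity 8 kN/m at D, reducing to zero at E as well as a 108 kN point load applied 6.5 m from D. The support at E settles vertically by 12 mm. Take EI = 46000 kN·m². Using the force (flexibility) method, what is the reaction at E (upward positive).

R_E = 43.4 kN

Release the roller at E. Primary structure: cantilever fixed at D.
Deflection at E on the released cantilever, summing each load's contribution:
  triangular load, peak 8 at the fixed end: w₀L⁴/(30EI) = 7616/EI
  point load 108 at a = 6.5: Pa²(3L − a)/(6EI) = 24716/EI
  δ_0 = 32333/EI
Tip deflection under a unit load at E: L³/(3EI) = 732.3/EI.
With EI = 46000 kN·m²: δ_0 = 0.70288 m and δ_{EE} = 0.01592 m/kN.
Compatibility — the beam at E must follow the support down by 0.012 m: δ_0 − R_E·δ_{EE} = 0.012, so R_E = (0.70288 − 0.012)/0.01592 = 43.4 kN.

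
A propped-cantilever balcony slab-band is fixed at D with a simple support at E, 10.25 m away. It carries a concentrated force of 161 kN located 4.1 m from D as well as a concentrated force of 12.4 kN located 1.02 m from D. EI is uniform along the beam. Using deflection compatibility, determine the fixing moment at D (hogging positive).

M_D = 327.7 kN·m

Choose R_E as the redundant. The primary structure is the cantilever fixed at D.
Deflection at E on the released cantilever, summing each load's contribution:
  point load 161 at a = 4.1: Pa²(3L − a)/(6EI) = 12021/EI
  point load 12.4 at a = 1.02: Pa²(3L − a)/(6EI) = 63.92/EI
  δ_0 = 12085/EI
Tip deflection under a unit load at E: L³/(3EI) = 359/EI.
Compatibility at E: δ_0 − R_E·δ_{EE} = 0, so R_E = 12085/359 = 33.67 kN.
Moment equilibrium about D: M_D = Σ(load moments about D) − R_E·L = 672.7 − 33.67×10.25 = 327.7 kN·m.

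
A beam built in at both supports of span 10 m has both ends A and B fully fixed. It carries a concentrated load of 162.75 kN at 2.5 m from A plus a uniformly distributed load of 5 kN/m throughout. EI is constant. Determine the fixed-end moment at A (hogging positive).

Release both end moments; the primary structure is a simply-supported span AB with redundants M_A and M_B.
On the primary (simply-supported) span, the end slopes from the loading are:
  at A: point load 162.75 at a = 2.5: Pab(L + b)/(6LEI) = 890/EI
  at B: point load 162.75 at a = 2.5: Pab(L + a)/(6LEI) = 635.7/EI
  at A: UDL 5: wL³/(24EI) = 208.3/EI
  at B: UDL 5: wL³/(24EI) = 208.3/EI
  θ_A0 = 1098/EI,  θ_B0 = 844.1/EI
Flexibility coefficients: a unit moment at one end gives L/(3EI) there and L/(6EI) at the far end, so f₁₁ = f₂₂ = 3.333/EI and f₁₂ = f₂₁ = 1.667/EI.
Compatibility — zero rotation at each built-in end:
  3.333 M_A + 1.667 M_B = 1098
  1.667 M_A + 3.333 M_B = 844.1
Solving the pair gives M_A = 270.5 kN·m and M_B = 118 kN·m (hogging).

M_A = 270.5 kN·m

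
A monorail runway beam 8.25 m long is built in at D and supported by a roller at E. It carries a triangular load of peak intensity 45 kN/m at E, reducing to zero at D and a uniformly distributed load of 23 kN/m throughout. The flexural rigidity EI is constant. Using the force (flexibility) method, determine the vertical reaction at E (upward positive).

R_E = 173.2 kN

Release the roller at E. Primary structure: cantilever fixed at D.
Deflection at E on the released cantilever, summing each load's contribution:
  triangular load, peak 45 at the free end: 11w₀L⁴/(120EI) = 19109/EI
  UDL 23: wL⁴/(8EI) = 13318/EI
  δ_0 = 32428/EI
Flexibility coefficient — unit upward force at E: δ_{EE} = L³/(3EI) = 187.2/EI.
The prop prevents deflection at E: R_E = δ_0/δ_{EE} = 32428/187.2 = 173.2 kN.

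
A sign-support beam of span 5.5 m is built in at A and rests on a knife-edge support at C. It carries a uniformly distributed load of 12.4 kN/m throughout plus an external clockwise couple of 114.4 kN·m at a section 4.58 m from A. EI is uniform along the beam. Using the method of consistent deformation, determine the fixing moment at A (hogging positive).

Take the reaction at C as the redundant and release it; the primary structure is a cantilever fixed at A.
Downward deflection at the released point C due to the loads:
  UDL 12.4: wL⁴/(8EI) = 1418/EI
  clockwise couple 114.4 at a = 4.58: M₀a(2L − a)/(2EI) = 1682/EI
  δ_0 = 3100/EI
Flexibility coefficient — unit upward force at C: δ_{CC} = L³/(3EI) = 55.46/EI.
The prop prevents deflection at C: R_C = δ_0/δ_{CC} = 3100/55.46 = 55.9 kN.
Moment equilibrium about A: M_A = Σ(load moments about A) − R_C·L = 301.9 − 55.9×5.5 = -5.511 kN·m.

M_A = -5.511 kN·m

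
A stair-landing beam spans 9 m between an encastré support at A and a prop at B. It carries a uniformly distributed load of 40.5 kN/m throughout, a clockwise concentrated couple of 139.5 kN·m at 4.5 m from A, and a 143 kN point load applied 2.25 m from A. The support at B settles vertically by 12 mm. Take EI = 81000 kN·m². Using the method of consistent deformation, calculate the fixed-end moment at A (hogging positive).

Remove the prop at B; the released (primary) structure is a cantilever built in at A.
Primary-structure tip deflection at B by superposition:
  UDL 40.5: wL⁴/(8EI) = 33215/EI
  clockwise couple 139.5 at a = 4.5: M₀a(2L − a)/(2EI) = 4237/EI
  point load 143 at a = 2.25: Pa²(3L − a)/(6EI) = 2986/EI
  δ_0 = 40439/EI
Tip deflection under a unit load at B: L³/(3EI) = 243/EI.
With EI = 81000 kN·m²: δ_0 = 0.49924 m and δ_{BB} = 0.003 m/kN.
Compatibility — the beam at B must follow the support down by 0.012 m: δ_0 − R_B·δ_{BB} = 0.012, so R_B = (0.49924 − 0.012)/0.003 = 162.4 kN.
Moment equilibrium about A: M_A = Σ(load moments about A) − R_B·L = 2102 − 162.4×9 = 639.8 kN·m.

M_A = 639.8 kN·m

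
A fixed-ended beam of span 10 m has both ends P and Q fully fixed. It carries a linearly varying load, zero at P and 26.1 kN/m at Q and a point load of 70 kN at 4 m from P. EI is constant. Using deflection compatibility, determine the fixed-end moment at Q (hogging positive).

M_Q = 197.7 kN·m

Take the two fixed-end moments M_P, M_Q as redundants; the released structure is the simple span PQ.
On the primary (simply-supported) span, the end slopes from the loading are:
  at P: triangular load, peak 26.1: 7w₀L³/(360EI) = 507.5/EI
  at Q: triangular load, peak 26.1: w₀L³/(45EI) = 580/EI
  at P: point load 70 at a = 4: Pab(L + b)/(6LEI) = 448/EI
  at Q: point load 70 at a = 4: Pab(L + a)/(6LEI) = 392/EI
  θ_P0 = 955.5/EI,  θ_Q0 = 972/EI
Flexibility coefficients: a unit moment at one end gives L/(3EI) there and L/(6EI) at the far end, so f₁₁ = f₂₂ = 3.333/EI and f₁₂ = f₂₁ = 1.667/EI.
Compatibility — zero rotation at each built-in end:
  3.333 M_P + 1.667 M_Q = 955.5
  1.667 M_P + 3.333 M_Q = 972
Solving the pair gives M_P = 187.8 kN·m and M_Q = 197.7 kN·m (hogging).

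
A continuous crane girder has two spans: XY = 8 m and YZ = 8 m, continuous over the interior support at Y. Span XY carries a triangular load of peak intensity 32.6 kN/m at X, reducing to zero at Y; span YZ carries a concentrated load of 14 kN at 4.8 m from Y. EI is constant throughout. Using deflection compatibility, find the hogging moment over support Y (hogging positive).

Insert a hinge at Y; M_Y is the redundant, and each span becomes simply supported.
End slopes at the hinge Y, treating each span as simply supported:
  span XY: triangular load, peak 32.6: 7w₀L³/(360EI) = 324.6/EI
  span YZ: point load 14 at a = 4.8: Pab(L + b)/(6LEI) = 50.18/EI
  relative rotation θ_0 = (324.6 + 50.18)/EI = 374.7/EI
A unit hogging moment at Y produces rotation L₁/(3EI) + L₂/(3EI) = 5.333/EI.
Slope continuity at Y: θ_0 = M_Y·5.333/EI, so M_Y = 374.7/5.333 = 70.26 kN·m (hogging).

M_Y = 70.26 kN·m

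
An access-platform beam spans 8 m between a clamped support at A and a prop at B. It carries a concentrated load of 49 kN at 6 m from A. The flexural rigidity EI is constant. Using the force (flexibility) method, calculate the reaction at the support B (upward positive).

R_B = 31.01 kN

Remove the prop at B; the released (primary) structure is a cantilever built in at A.
Downward deflection at the released point B due to the loads:
  point load 49 at a = 6: Pa²(3L − a)/(6EI) = 5292/EI
Flexibility coefficient — unit upward force at B: δ_{BB} = L³/(3EI) = 170.7/EI.
The prop prevents deflection at B: R_B = δ_0/δ_{BB} = 5292/170.7 = 31.01 kN.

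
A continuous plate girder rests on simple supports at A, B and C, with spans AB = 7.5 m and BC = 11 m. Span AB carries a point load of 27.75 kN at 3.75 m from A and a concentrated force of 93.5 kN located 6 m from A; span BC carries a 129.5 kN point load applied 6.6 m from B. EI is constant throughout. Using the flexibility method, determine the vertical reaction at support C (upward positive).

Insert a hinge at B; M_B is the redundant, and each span becomes simply supported.
Discontinuity in slope at B on the released structure — sum the simple-span end rotations:
  span AB: point load 27.75 at a = 3.75: Pab(L + a)/(6LEI) = 97.56/EI
  span AB: point load 93.5 at a = 6: Pab(L + a)/(6LEI) = 252.4/EI
  span BC: point load 129.5 at a = 6.6: Pab(L + b)/(6LEI) = 877.5/EI
  relative rotation θ_0 = (350 + 877.5)/EI = 1228/EI
A unit hogging moment at B produces rotation L₁/(3EI) + L₂/(3EI) = 6.167/EI.
Slope continuity at B: θ_0 = M_B·6.167/EI, so M_B = 1228/6.167 = 199.1 kN·m (hogging).
Span BC, ΣM about C: R_B^{BC}·11 = 569.8 + 199.1, so R_B^{BC} = 69.9 kN and R_C = 129.5 − 69.9 = 59.6 kN.

R_C = 59.6 kN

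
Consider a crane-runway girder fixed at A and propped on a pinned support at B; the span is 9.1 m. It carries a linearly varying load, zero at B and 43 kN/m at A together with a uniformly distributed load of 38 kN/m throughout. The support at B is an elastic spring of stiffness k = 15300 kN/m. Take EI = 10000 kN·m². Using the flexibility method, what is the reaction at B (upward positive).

R_B = 168.4 kN

Remove the prop at B; the released (primary) structure is a cantilever built in at A.
Primary-structure tip deflection at B by superposition:
  triangular load, peak 43 at the fixed end: w₀L⁴/(30EI) = 9829/EI
  UDL 38: wL⁴/(8EI) = 32573/EI
  δ_0 = 42402/EI
Flexibility coefficient — unit upward force at B: δ_{BB} = L³/(3EI) = 251.2/EI.
With EI = 10000 kN·m²: δ_0 = 4.2402 m and δ_{BB} = 0.025119 m/kN.
Compatibility — the spring shortens by R_B/k under the reaction it provides: δ_0 − R_B·δ_{BB} = R_B/k. With 1/k = 0.000065 m/kN, R_B = δ_0 / (δ_{BB} + 1/k) = 4.2402 / (0.025119 + 0.000065) = 168.4 kN.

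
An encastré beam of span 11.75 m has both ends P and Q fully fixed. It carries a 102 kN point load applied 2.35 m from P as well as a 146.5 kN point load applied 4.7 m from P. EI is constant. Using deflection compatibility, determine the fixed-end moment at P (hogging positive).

Release both end moments; the primary structure is a simply-supported span PQ with redundants M_P and M_Q.
Simple-span end rotations at P and Q under the given loads:
  at P: point load 102 at a = 2.35: Pab(L + b)/(6LEI) = 676/EI
  at Q: point load 102 at a = 2.35: Pab(L + a)/(6LEI) = 450.6/EI
  at P: point load 146.5 at a = 4.7: Pab(L + b)/(6LEI) = 1294/EI
  at Q: point load 146.5 at a = 4.7: Pab(L + a)/(6LEI) = 1133/EI
  θ_P0 = 1970/EI,  θ_Q0 = 1583/EI
Flexibility coefficients: a unit moment at one end gives L/(3EI) there and L/(6EI) at the far end, so f₁₁ = f₂₂ = 3.917/EI and f₁₂ = f₂₁ = 1.958/EI.
Compatibility — zero rotation at each built-in end:
  3.917 M_P + 1.958 M_Q = 1970
  1.958 M_P + 3.917 M_Q = 1583
Solving the pair gives M_P = 401.3 kN·m and M_Q = 203.6 kN·m (hogging).

M_P = 401.3 kN·m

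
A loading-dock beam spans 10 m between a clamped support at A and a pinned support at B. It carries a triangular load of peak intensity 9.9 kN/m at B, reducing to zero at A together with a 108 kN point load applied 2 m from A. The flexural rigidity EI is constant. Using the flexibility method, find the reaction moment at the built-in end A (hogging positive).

Take the reaction at B as the redundant and release it; the primary structure is a cantilever fixed at A.
Primary-structure tip deflection at B by superposition:
  triangular load, peak 9.9 at the free end: 11w₀L⁴/(120EI) = 9075/EI
  point load 108 at a = 2: Pa²(3L − a)/(6EI) = 2016/EI
  δ_0 = 11091/EI
Flexibility coefficient — unit upward force at B: δ_{BB} = L³/(3EI) = 333.3/EI.
The prop prevents deflection at B: R_B = δ_0/δ_{BB} = 11091/333.3 = 33.27 kN.
Moment equilibrium about A: M_A = Σ(load moments about A) − R_B·L = 546 − 33.27×10 = 213.3 kN·m.

M_A = 213.3 kN·m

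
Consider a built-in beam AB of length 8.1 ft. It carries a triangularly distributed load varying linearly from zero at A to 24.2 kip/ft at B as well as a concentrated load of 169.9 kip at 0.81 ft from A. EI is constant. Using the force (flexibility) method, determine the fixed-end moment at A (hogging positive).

Release both end moments; the primary structure is a simply-supported span AB with redundants M_A and M_B.
Simple-span end rotations at A and B under the given loads:
  at A: triangular load, peak 24.2: 7w₀L³/(360EI) = 250.1/EI
  at B: triangular load, peak 24.2: w₀L³/(45EI) = 285.8/EI
  at A: point load 169.9 at a = 0.81: Pab(L + b)/(6LEI) = 317.7/EI
  at B: point load 169.9 at a = 0.81: Pab(L + a)/(6LEI) = 183.9/EI
  θ_A0 = 567.8/EI,  θ_B0 = 469.7/EI
Flexibility coefficients: a unit moment at one end gives L/(3EI) there and L/(6EI) at the far end, so f₁₁ = f₂₂ = 2.7/EI and f₁₂ = f₂₁ = 1.35/EI.
Compatibility — zero rotation at each built-in end:
  2.7 M_A + 1.35 M_B = 567.8
  1.35 M_A + 2.7 M_B = 469.7
Solving the pair gives M_A = 164.4 kip·ft and M_B = 91.77 kip·ft (hogging).

M_A = 164.4 kip·ft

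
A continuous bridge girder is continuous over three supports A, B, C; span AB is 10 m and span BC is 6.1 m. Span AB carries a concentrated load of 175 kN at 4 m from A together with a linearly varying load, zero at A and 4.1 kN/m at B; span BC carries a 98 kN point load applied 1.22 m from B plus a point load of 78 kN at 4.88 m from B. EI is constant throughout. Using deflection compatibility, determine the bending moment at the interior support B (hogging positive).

M_B = 249.5 kN·m

Take M_B as the redundant. Released structure: two simple spans AB and BC with a hinge at B.
End slopes at the hinge B, treating each span as simply supported:
  span AB: point load 175 at a = 4: Pab(L + a)/(6LEI) = 980/EI
  span AB: triangular load, peak 4.1: w₀L³/(45EI) = 91.11/EI
  span BC: point load 98 at a = 1.22: Pab(L + b)/(6LEI) = 175/EI
  span BC: point load 78 at a = 4.88: Pab(L + b)/(6LEI) = 92.88/EI
  relative rotation θ_0 = (1071 + 267.9)/EI = 1339/EI
A unit hogging moment at B produces rotation L₁/(3EI) + L₂/(3EI) = 5.367/EI.
Slope continuity at B: θ_0 = M_B·5.367/EI, so M_B = 1339/5.367 = 249.5 kN·m (hogging).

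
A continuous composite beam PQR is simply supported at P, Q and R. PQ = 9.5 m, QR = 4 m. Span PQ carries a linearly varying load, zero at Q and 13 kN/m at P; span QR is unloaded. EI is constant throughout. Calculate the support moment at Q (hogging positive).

Release continuity at Q by inserting a hinge; the redundant is the internal moment M_Q. The primary structure is two simply-supported spans PQ and QR.
End slopes at the hinge Q, treating each span as simply supported:
  span PQ: triangular load, peak 13: 7w₀L³/(360EI) = 216.7/EI
  relative rotation θ_0 = (216.7 + 0)/EI = 216.7/EI
A unit hogging moment at Q produces rotation L₁/(3EI) + L₂/(3EI) = 4.5/EI.
Slope continuity at Q: θ_0 = M_Q·4.5/EI, so M_Q = 216.7/4.5 = 48.16 kN·m (hogging).

M_Q = 48.16 kN·m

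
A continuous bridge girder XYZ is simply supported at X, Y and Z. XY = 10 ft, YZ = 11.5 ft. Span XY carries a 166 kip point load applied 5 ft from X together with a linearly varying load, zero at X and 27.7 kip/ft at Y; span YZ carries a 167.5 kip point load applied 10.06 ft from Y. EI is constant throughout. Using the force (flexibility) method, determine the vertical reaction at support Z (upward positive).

R_Z = 120.9 kip

Insert a hinge at Y; M_Y is the redundant, and each span becomes simply supported.
End slopes at the hinge Y, treating each span as simply supported:
  span XY: point load 166 at a = 5: Pab(L + a)/(6LEI) = 1038/EI
  span XY: triangular load, peak 27.7: w₀L³/(45EI) = 615.6/EI
  span YZ: point load 167.5 at a = 10.06: Pab(L + b)/(6LEI) = 455.1/EI
  relative rotation θ_0 = (1653 + 455.1)/EI = 2108/EI
A unit hogging moment at Y produces rotation L₁/(3EI) + L₂/(3EI) = 7.167/EI.
Slope continuity at Y: θ_0 = M_Y·7.167/EI, so M_Y = 2108/7.167 = 294.2 kip·ft (hogging).
Span YZ, ΣM about Z: R_Y^{YZ}·11.5 = 241.2 + 294.2, so R_Y^{YZ} = 46.55 kip and R_Z = 167.5 − 46.55 = 120.9 kip.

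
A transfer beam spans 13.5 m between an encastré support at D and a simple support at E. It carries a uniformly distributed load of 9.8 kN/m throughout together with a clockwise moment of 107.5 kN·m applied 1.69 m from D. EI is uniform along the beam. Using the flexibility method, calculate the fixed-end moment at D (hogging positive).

M_D = 292.9 kN·m

Choose R_E as the redundant. The primary structure is the cantilever fixed at D.
Downward deflection at the released point E due to the loads:
  UDL 9.8: wL⁴/(8EI) = 40688/EI
  clockwise couple 107.5 at a = 1.69: M₀a(2L − a)/(2EI) = 2299/EI
  δ_0 = 42988/EI
Tip deflection under a unit load at E: L³/(3EI) = 820.1/EI.
The prop prevents deflection at E: R_E = δ_0/δ_{EE} = 42988/820.1 = 52.42 kN.
Moment equilibrium about D: M_D = Σ(load moments about D) − R_E·L = 1001 − 52.42×13.5 = 292.9 kN·m.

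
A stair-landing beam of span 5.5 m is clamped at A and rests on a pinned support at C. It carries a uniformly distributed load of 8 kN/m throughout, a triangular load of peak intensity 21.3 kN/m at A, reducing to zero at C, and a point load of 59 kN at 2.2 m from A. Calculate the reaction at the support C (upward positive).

Release the roller at C. Primary structure: cantilever fixed at A.
Primary-structure tip deflection at C by superposition:
  UDL 8: wL⁴/(8EI) = 915.1/EI
  triangular load, peak 21.3 at the fixed end: w₀L⁴/(30EI) = 649.7/EI
  point load 59 at a = 2.2: Pa²(3L − a)/(6EI) = 680.6/EI
  δ_0 = 2245/EI
Tip deflection under a unit load at C: L³/(3EI) = 55.46/EI.
The prop prevents deflection at C: R_C = δ_0/δ_{CC} = 2245/55.46 = 40.49 kN.

R_C = 40.49 kN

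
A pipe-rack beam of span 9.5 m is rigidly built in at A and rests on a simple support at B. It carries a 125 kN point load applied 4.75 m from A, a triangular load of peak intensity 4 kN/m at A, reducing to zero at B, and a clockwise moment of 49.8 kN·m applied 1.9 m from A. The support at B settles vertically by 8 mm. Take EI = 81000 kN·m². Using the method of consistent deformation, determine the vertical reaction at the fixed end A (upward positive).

R_A = 100.6 kN

Take the reaction at B as the redundant and release it; the primary structure is a cantilever fixed at A.
Free-end deflection of the primary structure under the applied loading (downward +):
  point load 125 at a = 4.75: Pa²(3L − a)/(6EI) = 11164/EI
  triangular load, peak 4 at the fixed end: w₀L⁴/(30EI) = 1086/EI
  clockwise couple 49.8 at a = 1.9: M₀a(2L − a)/(2EI) = 809/EI
  δ_0 = 13059/EI
Flexibility coefficient — unit upward force at B: δ_{BB} = L³/(3EI) = 285.8/EI.
With EI = 81000 kN·m²: δ_0 = 0.16122 m and δ_{BB} = 0.003528 m/kN.
Compatibility — the beam at B must follow the support down by 0.008 m: δ_0 − R_B·δ_{BB} = 0.008, so R_B = (0.16122 − 0.008)/0.003528 = 43.43 kN.
Vertical equilibrium: R_A = ΣP − R_B = 144 − 43.43 = 100.6 kN.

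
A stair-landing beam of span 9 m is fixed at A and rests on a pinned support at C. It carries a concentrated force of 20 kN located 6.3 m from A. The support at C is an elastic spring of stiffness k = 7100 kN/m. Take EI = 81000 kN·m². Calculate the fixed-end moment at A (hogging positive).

M_A = 29.12 kN·m

Remove the prop at C; the released (primary) structure is a cantilever built in at A.
Free-end deflection of the primary structure under the applied loading (downward +):
  point load 20 at a = 6.3: Pa²(3L − a)/(6EI) = 2739/EI
Flexibility coefficient — unit upward force at C: δ_{CC} = L³/(3EI) = 243/EI.
With EI = 81000 kN·m²: δ_0 = 0.03381 m and δ_{CC} = 0.003 m/kN.
Compatibility — the spring shortens by R_C/k under the reaction it provides: δ_0 − R_C·δ_{CC} = R_C/k. With 1/k = 0.000141 m/kN, R_C = δ_0 / (δ_{CC} + 1/k) = 0.03381 / (0.003 + 0.000141) = 10.76 kN.
Moment equilibrium about A: M_A = Σ(load moments about A) − R_C·L = 126 − 10.76×9 = 29.12 kN·m.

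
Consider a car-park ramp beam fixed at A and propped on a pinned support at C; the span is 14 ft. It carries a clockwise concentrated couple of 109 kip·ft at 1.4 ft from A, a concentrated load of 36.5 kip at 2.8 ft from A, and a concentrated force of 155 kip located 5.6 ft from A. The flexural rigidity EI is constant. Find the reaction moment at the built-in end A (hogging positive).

Remove the prop at C; the released (primary) structure is a cantilever built in at A.
Free-end deflection of the primary structure under the applied loading (downward +):
  clockwise couple 109 at a = 1.4: M₀a(2L − a)/(2EI) = 2030/EI
  point load 36.5 at a = 2.8: Pa²(3L − a)/(6EI) = 1870/EI
  point load 155 at a = 5.6: Pa²(3L − a)/(6EI) = 29489/EI
  δ_0 = 33388/EI
Flexibility coefficient — unit upward force at C: δ_{CC} = L³/(3EI) = 914.7/EI.
Compatibility at C: δ_0 − R_C·δ_{CC} = 0, so R_C = 33388/914.7 = 36.5 kip.
Moment equilibrium about A: M_A = Σ(load moments about A) − R_C·L = 1079 − 36.5×14 = 568.2 kip·ft.

M_A = 568.2 kip·ft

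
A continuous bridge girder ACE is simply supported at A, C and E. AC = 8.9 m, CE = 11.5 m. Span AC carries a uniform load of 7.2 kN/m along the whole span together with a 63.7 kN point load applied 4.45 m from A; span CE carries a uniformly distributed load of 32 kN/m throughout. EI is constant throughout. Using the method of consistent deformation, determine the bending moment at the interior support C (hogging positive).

Take M_C as the redundant. Released structure: two simple spans AC and CE with a hinge at C.
End slopes at the hinge C, treating each span as simply supported:
  span AC: UDL 7.2: wL³/(24EI) = 211.5/EI
  span AC: point load 63.7 at a = 4.45: Pab(L + a)/(6LEI) = 315.4/EI
  span CE: UDL 32: wL³/(24EI) = 2028/EI
  relative rotation θ_0 = (526.8 + 2028)/EI = 2555/EI
A unit hogging moment at C produces rotation L₁/(3EI) + L₂/(3EI) = 6.8/EI.
Compatibility: M_C·(L₁+L₂)/(3EI) = θ_0, giving M_C = 375.7 kN·m (hogging).

M_C = 375.7 kN·m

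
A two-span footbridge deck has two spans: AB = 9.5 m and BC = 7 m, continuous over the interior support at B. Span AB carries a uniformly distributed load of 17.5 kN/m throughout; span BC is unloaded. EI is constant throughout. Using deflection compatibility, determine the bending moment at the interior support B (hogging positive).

M_B = 113.7 kN·m

Insert a hinge at B; M_B is the redundant, and each span becomes simply supported.
Discontinuity in slope at B on the released structure — sum the simple-span end rotations:
  span AB: UDL 17.5: wL³/(24EI) = 625.2/EI
  relative rotation θ_0 = (625.2 + 0)/EI = 625.2/EI
A unit hogging moment at B produces rotation L₁/(3EI) + L₂/(3EI) = 5.5/EI.
Compatibility: M_B·(L₁+L₂)/(3EI) = θ_0, giving M_B = 113.7 kN·m (hogging).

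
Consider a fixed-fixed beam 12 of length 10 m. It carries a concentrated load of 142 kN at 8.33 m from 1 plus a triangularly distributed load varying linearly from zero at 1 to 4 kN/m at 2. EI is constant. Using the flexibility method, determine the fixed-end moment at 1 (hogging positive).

Take the two fixed-end moments M_1, M_2 as redundants; the released structure is the simple span 12.
Simple-span end rotations at 1 and 2 under the given loads:
  at 1: point load 142 at a = 8.33: Pab(L + b)/(6LEI) = 384.2/EI
  at 2: point load 142 at a = 8.33: Pab(L + a)/(6LEI) = 603.5/EI
  at 1: triangular load, peak 4: 7w₀L³/(360EI) = 77.78/EI
  at 2: triangular load, peak 4: w₀L³/(45EI) = 88.89/EI
  θ_10 = 462/EI,  θ_20 = 692.4/EI
Flexibility coefficients: a unit moment at one end gives L/(3EI) there and L/(6EI) at the far end, so f₁₁ = f₂₂ = 3.333/EI and f₁₂ = f₂₁ = 1.667/EI.
Compatibility — zero rotation at each built-in end:
  3.333 M_1 + 1.667 M_2 = 462
  1.667 M_1 + 3.333 M_2 = 692.4
Solving the pair gives M_1 = 46.32 kN·m and M_2 = 184.5 kN·m (hogging).

M_1 = 46.32 kN·m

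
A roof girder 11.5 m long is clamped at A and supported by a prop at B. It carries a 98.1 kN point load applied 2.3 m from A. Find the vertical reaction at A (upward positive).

Remove the prop at B; the released (primary) structure is a cantilever built in at A.
Free-end deflection of the primary structure under the applied loading (downward +):
  point load 98.1 at a = 2.3: Pa²(3L − a)/(6EI) = 2785/EI
Flexibility coefficient — unit upward force at B: δ_{BB} = L³/(3EI) = 507/EI.
The prop prevents deflection at B: R_B = δ_0/δ_{BB} = 2785/507 = 5.494 kN.
Vertical equilibrium: R_A = ΣP − R_B = 98.1 − 5.494 = 92.61 kN.

R_A = 92.61 kN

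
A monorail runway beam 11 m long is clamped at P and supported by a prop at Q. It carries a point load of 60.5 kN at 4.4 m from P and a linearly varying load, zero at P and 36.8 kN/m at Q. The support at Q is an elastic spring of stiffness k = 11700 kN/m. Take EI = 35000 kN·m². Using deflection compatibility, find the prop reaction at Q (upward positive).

R_Q = 123.1 kN

Remove the prop at Q; the released (primary) structure is a cantilever built in at P.
Deflection at Q on the released cantilever, summing each load's contribution:
  point load 60.5 at a = 4.4: Pa²(3L − a)/(6EI) = 5583/EI
  triangular load, peak 36.8 at the free end: 11w₀L⁴/(120EI) = 49389/EI
  δ_0 = 54972/EI
Flexibility coefficient — unit upward force at Q: δ_{QQ} = L³/(3EI) = 443.7/EI.
With EI = 35000 kN·m²: δ_0 = 1.5706 m and δ_{QQ} = 0.012676 m/kN.
Compatibility — the spring shortens by R_Q/k under the reaction it provides: δ_0 − R_Q·δ_{QQ} = R_Q/k. With 1/k = 0.000085 m/kN, R_Q = δ_0 / (δ_{QQ} + 1/k) = 1.5706 / (0.012676 + 0.000085) = 123.1 kN.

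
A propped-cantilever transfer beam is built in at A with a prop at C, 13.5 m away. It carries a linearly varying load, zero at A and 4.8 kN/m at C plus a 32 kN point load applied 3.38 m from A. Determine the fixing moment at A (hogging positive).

M_A = 122 kN·m

Remove the prop at C; the released (primary) structure is a cantilever built in at A.
Free-end deflection of the primary structure under the applied loading (downward +):
  triangular load, peak 4.8 at the free end: 11w₀L⁴/(120EI) = 14615/EI
  point load 32 at a = 3.38: Pa²(3L − a)/(6EI) = 2262/EI
  δ_0 = 16876/EI
Tip deflection under a unit load at C: L³/(3EI) = 820.1/EI.
The prop prevents deflection at C: R_C = δ_0/δ_{CC} = 16876/820.1 = 20.58 kN.
Moment equilibrium about A: M_A = Σ(load moments about A) − R_C·L = 399.8 − 20.58×13.5 = 122 kN·m.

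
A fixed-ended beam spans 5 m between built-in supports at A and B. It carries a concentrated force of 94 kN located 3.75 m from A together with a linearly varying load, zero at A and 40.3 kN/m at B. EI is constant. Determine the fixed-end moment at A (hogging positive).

Release both end moments; the primary structure is a simply-supported span AB with redundants M_A and M_B.
On the primary (simply-supported) span, the end slopes from the loading are:
  at A: point load 94 at a = 3.75: Pab(L + b)/(6LEI) = 91.8/EI
  at B: point load 94 at a = 3.75: Pab(L + a)/(6LEI) = 128.5/EI
  at A: triangular load, peak 40.3: 7w₀L³/(360EI) = 97.95/EI
  at B: triangular load, peak 40.3: w₀L³/(45EI) = 111.9/EI
  θ_A0 = 189.7/EI,  θ_B0 = 240.5/EI
Flexibility coefficients: a unit moment at one end gives L/(3EI) there and L/(6EI) at the far end, so f₁₁ = f₂₂ = 1.667/EI and f₁₂ = f₂₁ = 0.8333/EI.
Compatibility — zero rotation at each built-in end:
  1.667 M_A + 0.8333 M_B = 189.7
  0.8333 M_A + 1.667 M_B = 240.5
Solving the pair gives M_A = 55.61 kN·m and M_B = 116.5 kN·m (hogging).

M_A = 55.61 kN·m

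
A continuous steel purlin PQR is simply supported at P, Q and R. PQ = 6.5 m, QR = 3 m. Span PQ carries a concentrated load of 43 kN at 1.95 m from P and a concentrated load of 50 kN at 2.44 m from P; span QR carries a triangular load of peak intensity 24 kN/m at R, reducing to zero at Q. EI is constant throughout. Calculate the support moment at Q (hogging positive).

M_Q = 65.94 kN·m

Take M_Q as the redundant. Released structure: two simple spans PQ and QR with a hinge at Q.
Rotations at Q on the released spans (each span's end-slope, ×1/EI):
  span PQ: point load 43 at a = 1.95: Pab(L + a)/(6LEI) = 82.66/EI
  span PQ: point load 50 at a = 2.44: Pab(L + a)/(6LEI) = 113.5/EI
  span QR: triangular load, peak 24: 7w₀L³/(360EI) = 12.6/EI
  relative rotation θ_0 = (196.2 + 12.6)/EI = 208.8/EI
A unit hogging moment at Q produces rotation L₁/(3EI) + L₂/(3EI) = 3.167/EI.
Slope continuity at Q: θ_0 = M_Q·3.167/EI, so M_Q = 208.8/3.167 = 65.94 kN·m (hogging).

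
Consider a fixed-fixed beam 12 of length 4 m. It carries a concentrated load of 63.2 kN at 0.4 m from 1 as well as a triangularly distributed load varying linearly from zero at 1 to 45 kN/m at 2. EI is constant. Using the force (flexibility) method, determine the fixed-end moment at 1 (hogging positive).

Release both end moments; the primary structure is a simply-supported span 12 with redundants M_1 and M_2.
On the primary (simply-supported) span, the end slopes from the loading are:
  at 1: point load 63.2 at a = 0.4: Pab(L + b)/(6LEI) = 28.82/EI
  at 2: point load 63.2 at a = 0.4: Pab(L + a)/(6LEI) = 16.68/EI
  at 1: triangular load, peak 45: 7w₀L³/(360EI) = 56/EI
  at 2: triangular load, peak 45: w₀L³/(45EI) = 64/EI
  θ_10 = 84.82/EI,  θ_20 = 80.68/EI
Flexibility coefficients: a unit moment at one end gives L/(3EI) there and L/(6EI) at the far end, so f₁₁ = f₂₂ = 1.333/EI and f₁₂ = f₂₁ = 0.6667/EI.
Compatibility — zero rotation at each built-in end:
  1.333 M_1 + 0.6667 M_2 = 84.82
  0.6667 M_1 + 1.333 M_2 = 80.68
Solving the pair gives M_1 = 44.48 kN·m and M_2 = 38.28 kN·m (hogging).

M_1 = 44.48 kN·m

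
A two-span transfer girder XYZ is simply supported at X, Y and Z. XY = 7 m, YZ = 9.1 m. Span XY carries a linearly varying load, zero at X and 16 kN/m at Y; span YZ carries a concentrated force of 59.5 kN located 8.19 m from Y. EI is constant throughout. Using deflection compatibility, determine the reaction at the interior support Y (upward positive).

R_Y = 52.86 kN

Insert a hinge at Y; M_Y is the redundant, and each span becomes simply supported.
End slopes at the hinge Y, treating each span as simply supported:
  span XY: triangular load, peak 16: w₀L³/(45EI) = 122/EI
  span YZ: point load 59.5 at a = 8.19: Pab(L + b)/(6LEI) = 81.3/EI
  relative rotation θ_0 = (122 + 81.3)/EI = 203.3/EI
A unit hogging moment at Y produces rotation L₁/(3EI) + L₂/(3EI) = 5.367/EI.
Compatibility: M_Y·(L₁+L₂)/(3EI) = θ_0, giving M_Y = 37.87 kN·m (hogging).
Span XY, ΣM about X with M_Y applied at Y: R_Y^{XY}·7 = 261.3 + 37.87, so R_Y^{XY} = 42.74 kN and R_X = 56 − 42.74 = 13.26 kN.
Span YZ, ΣM about Z: R_Y^{YZ}·9.1 = 54.15 + 37.87, so R_Y^{YZ} = 10.11 kN and R_Z = 59.5 − 10.11 = 49.39 kN.
R_Y = 42.74 + 10.11 = 52.86 kN.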